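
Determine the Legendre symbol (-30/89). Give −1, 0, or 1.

Euler's criterion: (-30/89) ≡ 59^44 (mod 89).
59^2 ≡ 10 (mod 89)
59^4 ≡ 11 (mod 89)
59^8 ≡ 32 (mod 89)
59^16 ≡ 45 (mod 89)
59^32 ≡ 67 (mod 89)
59^44 = 59^(32+8+4) ≡ 88 (mod 89).
Result is 88 ≡ −1, so (-30/89) = −1.

-1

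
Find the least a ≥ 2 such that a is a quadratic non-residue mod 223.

(2/223) = +1, so 2 is a residue.
(3/223) = −1, so 3 is the smallest positive non-residue mod 223.

3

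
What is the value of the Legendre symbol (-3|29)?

-1

First reduce: -3 ≡ 26 (mod 29).
Pull out 2: since 29 ≡ 5 (mod 8), (2/29) = -1.
Reciprocity: 13 ≡ 1 and 29 ≡ 1 (mod 4), so (13/29) = +(29/13).
Reduce top mod 13: now compute (3/13).
Reciprocity: 3 ≡ 3 and 13 ≡ 1 (mod 4), so (3/13) = +(13/3).
Reduce top mod 3: now compute (1/3).
Reached (1/3) = 1. Collecting the sign flips along the way, the symbol is -1.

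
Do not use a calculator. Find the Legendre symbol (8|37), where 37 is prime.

Euler's criterion: (8/37) ≡ 8^18 (mod 37).
8^2 ≡ 27 (mod 37)
8^4 ≡ 26 (mod 37)
8^8 ≡ 10 (mod 37)
8^16 ≡ 26 (mod 37)
8^18 = 8^(16+2) ≡ 36 (mod 37).
Result is 36 ≡ −1, so (8/37) = −1.

-1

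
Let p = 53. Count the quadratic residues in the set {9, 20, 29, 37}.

(9/53) = +1 → QR.
(20/53) = -1 → non-residue.
(29/53) = +1 → QR.
(37/53) = +1 → QR.
Total quadratic residues among the 4: 3.

3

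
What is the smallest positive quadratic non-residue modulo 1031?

(2/1031) = +1, so 2 is a residue.
(3/1031) = +1, so 3 is a residue.
(4/1031) = +1, so 4 is a residue.
(5/1031) = +1, so 5 is a residue.
(6/1031) = +1, so 6 is a residue.
(7/1031) = −1, so 7 is the smallest positive non-residue mod 1031.

7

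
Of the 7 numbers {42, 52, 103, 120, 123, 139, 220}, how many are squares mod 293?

2

(42/293) = -1 → non-residue.
(52/293) = -1 → non-residue.
(103/293) = -1 → non-residue.
(120/293) = -1 → non-residue.
(123/293) = +1 → QR.
(139/293) = -1 → non-residue.
(220/293) = +1 → QR.
Total quadratic residues among the 7: 2.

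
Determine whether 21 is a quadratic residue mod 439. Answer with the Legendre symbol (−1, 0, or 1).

-1

Reciprocity: 21 ≡ 1 and 439 ≡ 3 (mod 4), so (21/439) = +(439/21).
Reduce top mod 21: now compute (19/21).
Reciprocity: 19 ≡ 3 and 21 ≡ 1 (mod 4), so (19/21) = +(21/19).
Reduce top mod 19: now compute (2/19).
Pull out 2: since 19 ≡ 3 (mod 8), (2/19) = -1.
Reached (1/19) = 1. Collecting the sign flips along the way, the symbol is -1.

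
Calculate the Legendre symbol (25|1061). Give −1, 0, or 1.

Euler's criterion: (25/1061) ≡ 25^530 (mod 1061).
25^2 ≡ 625 (mod 1061)
25^4 ≡ 177 (mod 1061)
25^8 ≡ 560 (mod 1061)
25^16 ≡ 605 (mod 1061)
25^32 ≡ 1041 (mod 1061)
25^64 ≡ 400 (mod 1061)
25^128 ≡ 850 (mod 1061)
25^256 ≡ 1020 (mod 1061)
25^512 ≡ 620 (mod 1061)
25^530 = 25^(512+16+2) ≡ 1 (mod 1061).
Result is 1, so (25/1061) = 1.

1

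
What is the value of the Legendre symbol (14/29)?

Pull out 2: since 29 ≡ 5 (mod 8), (2/29) = -1.
Reciprocity: 7 ≡ 3 and 29 ≡ 1 (mod 4), so (7/29) = +(29/7).
Reduce top mod 7: now compute (1/7).
Reached (1/7) = 1. Collecting the sign flips along the way, the symbol is -1.

-1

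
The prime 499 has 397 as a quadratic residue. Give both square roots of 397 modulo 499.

233, 266

Since 499 ≡ 3 (mod 4), a square root of 397 is 397^((499+1)/4) = 397^125 mod 499.
Repeated squaring: 397^2≡424, 397^4≡136, 397^8≡33, 397^16≡91, 397^32≡297, 397^64≡385 (mod 499).
397^125 = 397^(64+32+16+8+4+1) ≡ 233 (mod 499).
Check: 233² = 54289 ≡ 397 (mod 499). The two roots are 233 and 266.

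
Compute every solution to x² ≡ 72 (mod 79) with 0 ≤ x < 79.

Since 79 ≡ 3 (mod 4), a square root of 72 is 72^((79+1)/4) = 72^20 mod 79.
Repeated squaring: 72^2≡49, 72^4≡31, 72^8≡13, 72^16≡11 (mod 79).
72^20 = 72^(16+4) ≡ 25 (mod 79).
Check: 25² = 625 ≡ 72 (mod 79). The two roots are 25 and 54.

25, 54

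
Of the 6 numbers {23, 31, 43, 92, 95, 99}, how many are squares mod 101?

5

(23/101) = +1 → QR.
(31/101) = +1 → QR.
(43/101) = +1 → QR.
(92/101) = +1 → QR.
(95/101) = +1 → QR.
(99/101) = -1 → non-residue.
Total quadratic residues among the 6: 5.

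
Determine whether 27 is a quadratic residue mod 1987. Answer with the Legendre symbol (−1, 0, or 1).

Reciprocity: 27 ≡ 3 and 1987 ≡ 3 (mod 4), so (27/1987) = −(1987/27).
Reduce top mod 27: now compute (16/27).
Pull out 2^4: since 27 ≡ 3 (mod 8), (2/27) = -1, so (2/27)^4 = +1.
Reached (1/27) = 1. Collecting the sign flips along the way, the symbol is -1.

-1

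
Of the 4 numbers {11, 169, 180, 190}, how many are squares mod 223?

1

(11/223) = -1 → non-residue.
(169/223) = +1 → QR.
(180/223) = -1 → non-residue.
(190/223) = -1 → non-residue.
Total quadratic residues among the 4: 1.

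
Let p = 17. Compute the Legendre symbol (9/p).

Reciprocity: 9 ≡ 1 and 17 ≡ 1 (mod 4), so (9/17) = +(17/9).
Reduce top mod 9: now compute (8/9).
Pull out 2^3: since 9 ≡ 1 (mod 8), (2/9) = +1, so (2/9)^3 = +1.
Reached (1/9) = 1. Collecting the sign flips along the way, the symbol is +1.

1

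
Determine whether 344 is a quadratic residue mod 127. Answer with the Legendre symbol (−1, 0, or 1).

Euler's criterion: (344/127) ≡ 90^63 (mod 127).
90^2 ≡ 99 (mod 127)
90^4 ≡ 22 (mod 127)
90^8 ≡ 103 (mod 127)
90^16 ≡ 68 (mod 127)
90^32 ≡ 52 (mod 127)
90^63 = 90^(32+16+8+4+2+1) ≡ 126 (mod 127).
Result is 126 ≡ −1, so (344/127) = −1.

-1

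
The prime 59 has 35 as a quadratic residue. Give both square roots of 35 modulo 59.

25, 34

Since 59 ≡ 3 (mod 4), a square root of 35 is 35^((59+1)/4) = 35^15 mod 59.
Repeated squaring: 35^2≡45, 35^4≡19, 35^8≡7 (mod 59).
35^15 = 35^(8+4+2+1) ≡ 25 (mod 59).
Check: 25² = 625 ≡ 35 (mod 59). The two roots are 25 and 34.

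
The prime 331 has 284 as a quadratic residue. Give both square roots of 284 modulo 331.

51, 280

Since 331 ≡ 3 (mod 4), a square root of 284 is 284^((331+1)/4) = 284^83 mod 331.
Repeated squaring: 284^2≡223, 284^4≡79, 284^8≡283, 284^16≡318, 284^32≡169, 284^64≡95 (mod 331).
284^83 = 284^(64+16+2+1) ≡ 280 (mod 331).
Check: 280² = 78400 ≡ 284 (mod 331). The two roots are 51 and 280.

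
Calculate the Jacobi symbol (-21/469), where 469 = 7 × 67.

First reduce: -21 ≡ 448 (mod 469).
Pull out 2^6: since 469 ≡ 5 (mod 8), (2/469) = -1, so (2/469)^6 = +1.
Reciprocity: 7 ≡ 3 and 469 ≡ 1 (mod 4), so (7/469) = +(469/7).
Reduce top mod 7: now compute (0/7).
Top reduces to 0: gcd > 1, so the symbol is 0.

0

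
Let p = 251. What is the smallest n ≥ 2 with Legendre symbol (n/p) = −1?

(2/251) = −1, so 2 is the smallest positive non-residue mod 251.

2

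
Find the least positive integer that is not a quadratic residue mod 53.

(2/53) = −1, so 2 is the smallest positive non-residue mod 53.

2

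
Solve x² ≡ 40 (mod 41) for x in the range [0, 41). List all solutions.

41 ≡ 1 (mod 4), so we find a root by search.
Trying successive values, 9² = 81 ≡ 40 (mod 41). The other root is 41 − 9 = 32.

9, 32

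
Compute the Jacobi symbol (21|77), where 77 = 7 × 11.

Reciprocity: 21 ≡ 1 and 77 ≡ 1 (mod 4), so (21/77) = +(77/21).
Reduce top mod 21: now compute (14/21).
Pull out 2: since 21 ≡ 5 (mod 8), (2/21) = -1.
Reciprocity: 7 ≡ 3 and 21 ≡ 1 (mod 4), so (7/21) = +(21/7).
Reduce top mod 7: now compute (0/7).
Top reduces to 0: gcd > 1, so the symbol is 0.

0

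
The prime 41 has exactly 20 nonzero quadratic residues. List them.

1,2,4,5,8,9,10,16,18,20,21,23,25,31,32,33,36,37,39,40

Square k = 1,…,20 (k and 41−k give the same square):
1²=1, 2²=4, 3²=9, 4²=16, 5²=25, 6²=36, 7²≡8, 8²≡23, 9²≡40, 10²≡18, 11²≡39, 12²≡21, 13²≡5, 14²≡32, 15²≡20, 16²≡10, 17²≡2, 18²≡37, 19²≡33, 20²≡31 (mod 41).
So the quadratic residues mod 41 are {1, 2, 4, 5, 8, 9, 10, 16, 18, 20, 21, 23, 25, 31, 32, 33, 36, 37, 39, 40}.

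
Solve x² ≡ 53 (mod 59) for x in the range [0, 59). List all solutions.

17, 42

Since 59 ≡ 3 (mod 4), a square root of 53 is 53^((59+1)/4) = 53^15 mod 59.
Repeated squaring: 53^2≡36, 53^4≡57, 53^8≡4 (mod 59).
53^15 = 53^(8+4+2+1) ≡ 17 (mod 59).
Check: 17² = 289 ≡ 53 (mod 59). The two roots are 17 and 42.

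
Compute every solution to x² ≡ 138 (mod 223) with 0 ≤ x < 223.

19, 204

Since 223 ≡ 3 (mod 4), a square root of 138 is 138^((223+1)/4) = 138^56 mod 223.
Repeated squaring: 138^2≡89, 138^4≡116, 138^8≡76, 138^16≡201, 138^32≡38 (mod 223).
138^56 = 138^(32+16+8) ≡ 19 (mod 223).
Check: 19² = 361 ≡ 138 (mod 223). The two roots are 19 and 204.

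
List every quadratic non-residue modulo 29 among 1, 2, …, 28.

2, 3, 8, 10, 11, 12, 14, 15, 17, 18, 19, 21, 26, 27

Square k = 1,…,14 (k and 29−k give the same square):
1²=1, 2²=4, 3²=9, 4²=16, 5²=25, 6²≡7, 7²≡20, 8²≡6, 9²≡23, 10²≡13, 11²≡5, 12²≡28, 13²≡24, 14²≡22 (mod 29).
The residues are {1, 4, 5, 6, 7, 9, 13, 16, 20, 22, 23, 24, 25, 28}; the non-residues are the remaining 14 nonzero classes.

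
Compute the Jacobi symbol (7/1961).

1

Reciprocity: 7 ≡ 3 and 1961 ≡ 1 (mod 4), so (7/1961) = +(1961/7).
Reduce top mod 7: now compute (1/7).
Reached (1/7) = 1. Collecting the sign flips along the way, the symbol is +1.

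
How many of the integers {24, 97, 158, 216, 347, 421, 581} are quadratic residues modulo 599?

4

(24/599) = +1 → QR.
(97/599) = -1 → non-residue.
(158/599) = -1 → non-residue.
(216/599) = +1 → QR.
(347/599) = +1 → QR.
(421/599) = +1 → QR.
(581/599) = -1 → non-residue.
Total quadratic residues among the 7: 4.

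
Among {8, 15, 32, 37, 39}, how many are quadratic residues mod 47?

(8/47) = +1 → QR.
(15/47) = -1 → non-residue.
(32/47) = +1 → QR.
(37/47) = +1 → QR.
(39/47) = -1 → non-residue.
Total quadratic residues among the 5: 3.

3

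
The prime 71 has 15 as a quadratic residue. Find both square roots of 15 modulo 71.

21, 50

Since 71 ≡ 3 (mod 4), a square root of 15 is 15^((71+1)/4) = 15^18 mod 71.
Repeated squaring: 15^2≡12, 15^4≡2, 15^8≡4, 15^16≡16 (mod 71).
15^18 = 15^(16+2) ≡ 50 (mod 71).
Check: 50² = 2500 ≡ 15 (mod 71). The two roots are 21 and 50.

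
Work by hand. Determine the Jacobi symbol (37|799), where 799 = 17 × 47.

Reciprocity: 37 ≡ 1 and 799 ≡ 3 (mod 4), so (37/799) = +(799/37).
Reduce top mod 37: now compute (22/37).
Pull out 2: since 37 ≡ 5 (mod 8), (2/37) = -1.
Reciprocity: 11 ≡ 3 and 37 ≡ 1 (mod 4), so (11/37) = +(37/11).
Reduce top mod 11: now compute (4/11).
Pull out 2^2: since 11 ≡ 3 (mod 8), (2/11) = -1, so (2/11)^2 = +1.
Reached (1/11) = 1. Collecting the sign flips along the way, the symbol is -1.

-1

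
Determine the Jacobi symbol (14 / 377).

Pull out 2: since 377 ≡ 1 (mod 8), (2/377) = +1.
Reciprocity: 7 ≡ 3 and 377 ≡ 1 (mod 4), so (7/377) = +(377/7).
Reduce top mod 7: now compute (6/7).
Pull out 2: since 7 ≡ 7 (mod 8), (2/7) = +1.
Reciprocity: 3 ≡ 3 and 7 ≡ 3 (mod 4), so (3/7) = −(7/3).
Reduce top mod 3: now compute (1/3).
Reached (1/3) = 1. Collecting the sign flips along the way, the symbol is -1.

-1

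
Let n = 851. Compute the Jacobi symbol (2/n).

-1

Pull out 2: since 851 ≡ 3 (mod 8), (2/851) = -1.
Reached (1/851) = 1. Collecting the sign flips along the way, the symbol is -1.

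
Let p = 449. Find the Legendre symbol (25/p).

1

Reciprocity: 25 ≡ 1 and 449 ≡ 1 (mod 4), so (25/449) = +(449/25).
Reduce top mod 25: now compute (24/25).
Pull out 2^3: since 25 ≡ 1 (mod 8), (2/25) = +1, so (2/25)^3 = +1.
Reciprocity: 3 ≡ 3 and 25 ≡ 1 (mod 4), so (3/25) = +(25/3).
Reduce top mod 3: now compute (1/3).
Reached (1/3) = 1. Collecting the sign flips along the way, the symbol is +1.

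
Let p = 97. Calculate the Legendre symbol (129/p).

1

First reduce: 129 ≡ 32 (mod 97).
Pull out 2^5: since 97 ≡ 1 (mod 8), (2/97) = +1, so (2/97)^5 = +1.
Reached (1/97) = 1. Collecting the sign flips along the way, the symbol is +1.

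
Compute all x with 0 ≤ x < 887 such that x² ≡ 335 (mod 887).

144, 743

Since 887 ≡ 3 (mod 4), a square root of 335 is 335^((887+1)/4) = 335^222 mod 887.
Repeated squaring: 335^2≡463, 335^4≡602, 335^8≡508, 335^16≡834, 335^32≡148, 335^64≡616, 335^128≡707 (mod 887).
335^222 = 335^(128+64+16+8+4+2) ≡ 144 (mod 887).
Check: 144² = 20736 ≡ 335 (mod 887). The two roots are 144 and 743.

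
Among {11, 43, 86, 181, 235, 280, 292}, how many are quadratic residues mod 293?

(11/293) = -1 → non-residue.
(43/293) = +1 → QR.
(86/293) = -1 → non-residue.
(181/293) = -1 → non-residue.
(235/293) = +1 → QR.
(280/293) = -1 → non-residue.
(292/293) = +1 → QR.
Total quadratic residues among the 7: 3.

3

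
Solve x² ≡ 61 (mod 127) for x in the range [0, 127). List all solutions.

Since 127 ≡ 3 (mod 4), a square root of 61 is 61^((127+1)/4) = 61^32 mod 127.
Repeated squaring: 61^2≡38, 61^4≡47, 61^8≡50, 61^16≡87, 61^32≡76 (mod 127).
61^32 = 61^(32) ≡ 76 (mod 127).
Check: 76² = 5776 ≡ 61 (mod 127). The two roots are 51 and 76.

51, 76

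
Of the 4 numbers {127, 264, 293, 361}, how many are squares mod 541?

(127/541) = -1 → non-residue.
(264/541) = +1 → QR.
(293/541) = -1 → non-residue.
(361/541) = +1 → QR.
Total quadratic residues among the 4: 2.

2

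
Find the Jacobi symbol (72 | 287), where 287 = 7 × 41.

Pull out 2^3: since 287 ≡ 7 (mod 8), (2/287) = +1, so (2/287)^3 = +1.
Reciprocity: 9 ≡ 1 and 287 ≡ 3 (mod 4), so (9/287) = +(287/9).
Reduce top mod 9: now compute (8/9).
Pull out 2^3: since 9 ≡ 1 (mod 8), (2/9) = +1, so (2/9)^3 = +1.
Reached (1/9) = 1. Collecting the sign flips along the way, the symbol is +1.

1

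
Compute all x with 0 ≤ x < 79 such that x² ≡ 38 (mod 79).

14, 65

Since 79 ≡ 3 (mod 4), a square root of 38 is 38^((79+1)/4) = 38^20 mod 79.
Repeated squaring: 38^2≡22, 38^4≡10, 38^8≡21, 38^16≡46 (mod 79).
38^20 = 38^(16+4) ≡ 65 (mod 79).
Check: 65² = 4225 ≡ 38 (mod 79). The two roots are 14 and 65.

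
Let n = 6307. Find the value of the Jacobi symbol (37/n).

-1

Reciprocity: 37 ≡ 1 and 6307 ≡ 3 (mod 4), so (37/6307) = +(6307/37).
Reduce top mod 37: now compute (17/37).
Reciprocity: 17 ≡ 1 and 37 ≡ 1 (mod 4), so (17/37) = +(37/17).
Reduce top mod 17: now compute (3/17).
Reciprocity: 3 ≡ 3 and 17 ≡ 1 (mod 4), so (3/17) = +(17/3).
Reduce top mod 3: now compute (2/3).
Pull out 2: since 3 ≡ 3 (mod 8), (2/3) = -1.
Reached (1/3) = 1. Collecting the sign flips along the way, the symbol is -1.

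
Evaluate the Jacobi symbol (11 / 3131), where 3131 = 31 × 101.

1

Reciprocity: 11 ≡ 3 and 3131 ≡ 3 (mod 4), so (11/3131) = −(3131/11).
Reduce top mod 11: now compute (7/11).
Reciprocity: 7 ≡ 3 and 11 ≡ 3 (mod 4), so (7/11) = −(11/7).
Reduce top mod 7: now compute (4/7).
Pull out 2^2: since 7 ≡ 7 (mod 8), (2/7) = +1, so (2/7)^2 = +1.
Reached (1/7) = 1. Collecting the sign flips along the way, the symbol is +1.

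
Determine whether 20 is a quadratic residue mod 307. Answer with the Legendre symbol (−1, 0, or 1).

-1

Euler's criterion: (20/307) ≡ 20^153 (mod 307).
20^2 ≡ 93 (mod 307)
20^4 ≡ 53 (mod 307)
20^8 ≡ 46 (mod 307)
20^16 ≡ 274 (mod 307)
20^32 ≡ 168 (mod 307)
20^64 ≡ 287 (mod 307)
20^128 ≡ 93 (mod 307)
20^153 = 20^(128+16+8+1) ≡ 306 (mod 307).
Result is 306 ≡ −1, so (20/307) = −1.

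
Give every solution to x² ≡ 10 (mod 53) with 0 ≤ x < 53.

13, 40

53 ≡ 1 (mod 4), so we find a root by search.
Trying successive values, 13² = 169 ≡ 10 (mod 53). The other root is 53 − 13 = 40.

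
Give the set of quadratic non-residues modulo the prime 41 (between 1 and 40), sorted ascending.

Square k = 1,…,20 (k and 41−k give the same square):
1²=1, 2²=4, 3²=9, 4²=16, 5²=25, 6²=36, 7²≡8, 8²≡23, 9²≡40, 10²≡18, 11²≡39, 12²≡21, 13²≡5, 14²≡32, 15²≡20, 16²≡10, 17²≡2, 18²≡37, 19²≡33, 20²≡31 (mod 41).
The residues are {1, 2, 4, 5, 8, 9, 10, 16, 18, 20, 21, 23, 25, 31, 32, 33, 36, 37, 39, 40}; the non-residues are the remaining 20 nonzero classes.

3, 6, 7, 11, 12, 13, 14, 15, 17, 19, 22, 24, 26, 27, 28, 29, 30, 34, 35, 38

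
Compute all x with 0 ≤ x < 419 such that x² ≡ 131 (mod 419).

105, 314

Since 419 ≡ 3 (mod 4), a square root of 131 is 131^((419+1)/4) = 131^105 mod 419.
Repeated squaring: 131^2≡401, 131^4≡324, 131^8≡226, 131^16≡377, 131^32≡88, 131^64≡202 (mod 419).
131^105 = 131^(64+32+8+1) ≡ 105 (mod 419).
Check: 105² = 11025 ≡ 131 (mod 419). The two roots are 105 and 314.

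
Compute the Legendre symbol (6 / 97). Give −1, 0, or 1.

1

Euler's criterion: (6/97) ≡ 6^48 (mod 97).
6^2 ≡ 36 (mod 97)
6^4 ≡ 35 (mod 97)
6^8 ≡ 61 (mod 97)
6^16 ≡ 35 (mod 97)
6^32 ≡ 61 (mod 97)
6^48 = 6^(32+16) ≡ 1 (mod 97).
Result is 1, so (6/97) = 1.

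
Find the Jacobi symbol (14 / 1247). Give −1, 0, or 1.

-1

Pull out 2: since 1247 ≡ 7 (mod 8), (2/1247) = +1.
Reciprocity: 7 ≡ 3 and 1247 ≡ 3 (mod 4), so (7/1247) = −(1247/7).
Reduce top mod 7: now compute (1/7).
Reached (1/7) = 1. Collecting the sign flips along the way, the symbol is -1.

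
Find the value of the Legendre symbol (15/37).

Reciprocity: 15 ≡ 3 and 37 ≡ 1 (mod 4), so (15/37) = +(37/15).
Reduce top mod 15: now compute (7/15).
Reciprocity: 7 ≡ 3 and 15 ≡ 3 (mod 4), so (7/15) = −(15/7).
Reduce top mod 7: now compute (1/7).
Reached (1/7) = 1. Collecting the sign flips along the way, the symbol is -1.

-1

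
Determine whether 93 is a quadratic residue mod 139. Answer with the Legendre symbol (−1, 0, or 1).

Euler's criterion: (93/139) ≡ 93^69 (mod 139).
93^2 ≡ 31 (mod 139)
93^4 ≡ 127 (mod 139)
93^8 ≡ 5 (mod 139)
93^16 ≡ 25 (mod 139)
93^32 ≡ 69 (mod 139)
93^64 ≡ 35 (mod 139)
93^69 = 93^(64+4+1) ≡ 138 (mod 139).
Result is 138 ≡ −1, so (93/139) = −1.

-1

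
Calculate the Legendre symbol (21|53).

Reciprocity: 21 ≡ 1 and 53 ≡ 1 (mod 4), so (21/53) = +(53/21).
Reduce top mod 21: now compute (11/21).
Reciprocity: 11 ≡ 3 and 21 ≡ 1 (mod 4), so (11/21) = +(21/11).
Reduce top mod 11: now compute (10/11).
Pull out 2: since 11 ≡ 3 (mod 8), (2/11) = -1.
Reciprocity: 5 ≡ 1 and 11 ≡ 3 (mod 4), so (5/11) = +(11/5).
Reduce top mod 5: now compute (1/5).
Reached (1/5) = 1. Collecting the sign flips along the way, the symbol is -1.

-1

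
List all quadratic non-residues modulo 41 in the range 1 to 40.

3,6,7,11,12,13,14,15,17,19,22,24,26,27,28,29,30,34,35,38

Square k = 1,…,20 (k and 41−k give the same square):
1²=1, 2²=4, 3²=9, 4²=16, 5²=25, 6²=36, 7²≡8, 8²≡23, 9²≡40, 10²≡18, 11²≡39, 12²≡21, 13²≡5, 14²≡32, 15²≡20, 16²≡10, 17²≡2, 18²≡37, 19²≡33, 20²≡31 (mod 41).
The residues are {1, 2, 4, 5, 8, 9, 10, 16, 18, 20, 21, 23, 25, 31, 32, 33, 36, 37, 39, 40}; the non-residues are the remaining 20 nonzero classes.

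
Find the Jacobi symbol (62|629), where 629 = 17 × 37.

-1

Pull out 2: since 629 ≡ 5 (mod 8), (2/629) = -1.
Reciprocity: 31 ≡ 3 and 629 ≡ 1 (mod 4), so (31/629) = +(629/31).
Reduce top mod 31: now compute (9/31).
Reciprocity: 9 ≡ 1 and 31 ≡ 3 (mod 4), so (9/31) = +(31/9).
Reduce top mod 9: now compute (4/9).
Pull out 2^2: since 9 ≡ 1 (mod 8), (2/9) = +1, so (2/9)^2 = +1.
Reached (1/9) = 1. Collecting the sign flips along the way, the symbol is -1.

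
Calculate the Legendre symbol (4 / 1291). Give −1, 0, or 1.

1

Pull out 2^2: since 1291 ≡ 3 (mod 8), (2/1291) = -1, so (2/1291)^2 = +1.
Reached (1/1291) = 1. Collecting the sign flips along the way, the symbol is +1.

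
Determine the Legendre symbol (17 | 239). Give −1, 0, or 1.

1

Euler's criterion: (17/239) ≡ 17^119 (mod 239).
17^2 ≡ 50 (mod 239)
17^4 ≡ 110 (mod 239)
17^8 ≡ 150 (mod 239)
17^16 ≡ 34 (mod 239)
17^32 ≡ 200 (mod 239)
17^64 ≡ 87 (mod 239)
17^119 = 17^(64+32+16+4+2+1) ≡ 1 (mod 239).
Result is 1, so (17/239) = 1.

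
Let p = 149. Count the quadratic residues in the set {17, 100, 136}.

2

(17/149) = +1 → QR.
(100/149) = +1 → QR.
(136/149) = -1 → non-residue.
Total quadratic residues among the 3: 2.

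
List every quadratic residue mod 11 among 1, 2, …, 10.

Square k = 1,…,5 (k and 11−k give the same square):
1²=1, 2²=4, 3²=9, 4²≡5, 5²≡3 (mod 11).
So the quadratic residues mod 11 are {1, 3, 4, 5, 9}.

1,3,4,5,9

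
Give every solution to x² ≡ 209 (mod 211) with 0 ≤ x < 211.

93, 118

Since 211 ≡ 3 (mod 4), a square root of 209 is 209^((211+1)/4) = 209^53 mod 211.
Repeated squaring: 209^2≡4, 209^4≡16, 209^8≡45, 209^16≡126, 209^32≡51 (mod 211).
209^53 = 209^(32+16+4+1) ≡ 93 (mod 211).
Check: 93² = 8649 ≡ 209 (mod 211). The two roots are 93 and 118.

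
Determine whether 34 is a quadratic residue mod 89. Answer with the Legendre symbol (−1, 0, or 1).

Pull out 2: since 89 ≡ 1 (mod 8), (2/89) = +1.
Reciprocity: 17 ≡ 1 and 89 ≡ 1 (mod 4), so (17/89) = +(89/17).
Reduce top mod 17: now compute (4/17).
Pull out 2^2: since 17 ≡ 1 (mod 8), (2/17) = +1, so (2/17)^2 = +1.
Reached (1/17) = 1. Collecting the sign flips along the way, the symbol is +1.

1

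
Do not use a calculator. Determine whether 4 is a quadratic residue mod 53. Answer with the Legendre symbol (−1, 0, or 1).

1

Euler's criterion: (4/53) ≡ 4^26 (mod 53).
4^2 ≡ 16 (mod 53)
4^4 ≡ 44 (mod 53)
4^8 ≡ 28 (mod 53)
4^16 ≡ 42 (mod 53)
4^26 = 4^(16+8+2) ≡ 1 (mod 53).
Result is 1, so (4/53) = 1.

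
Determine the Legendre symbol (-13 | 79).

-1

First reduce: -13 ≡ 66 (mod 79).
Pull out 2: since 79 ≡ 7 (mod 8), (2/79) = +1.
Reciprocity: 33 ≡ 1 and 79 ≡ 3 (mod 4), so (33/79) = +(79/33).
Reduce top mod 33: now compute (13/33).
Reciprocity: 13 ≡ 1 and 33 ≡ 1 (mod 4), so (13/33) = +(33/13).
Reduce top mod 13: now compute (7/13).
Reciprocity: 7 ≡ 3 and 13 ≡ 1 (mod 4), so (7/13) = +(13/7).
Reduce top mod 7: now compute (6/7).
Pull out 2: since 7 ≡ 7 (mod 8), (2/7) = +1.
Reciprocity: 3 ≡ 3 and 7 ≡ 3 (mod 4), so (3/7) = −(7/3).
Reduce top mod 3: now compute (1/3).
Reached (1/3) = 1. Collecting the sign flips along the way, the symbol is -1.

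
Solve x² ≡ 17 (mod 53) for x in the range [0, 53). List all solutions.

53 ≡ 1 (mod 4), so we find a root by search.
Trying successive values, 21² = 441 ≡ 17 (mod 53). The other root is 53 − 21 = 32.

21, 32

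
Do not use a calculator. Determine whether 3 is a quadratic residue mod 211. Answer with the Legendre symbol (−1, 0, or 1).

Euler's criterion: (3/211) ≡ 3^105 (mod 211).
3^2 ≡ 9 (mod 211)
3^4 ≡ 81 (mod 211)
3^8 ≡ 20 (mod 211)
3^16 ≡ 189 (mod 211)
3^32 ≡ 62 (mod 211)
3^64 ≡ 46 (mod 211)
3^105 = 3^(64+32+8+1) ≡ 210 (mod 211).
Result is 210 ≡ −1, so (3/211) = −1.

-1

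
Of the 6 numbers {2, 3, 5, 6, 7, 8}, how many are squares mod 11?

(2/11) = -1 → non-residue.
(3/11) = +1 → QR.
(5/11) = +1 → QR.
(6/11) = -1 → non-residue.
(7/11) = -1 → non-residue.
(8/11) = -1 → non-residue.
Total quadratic residues among the 6: 2.

2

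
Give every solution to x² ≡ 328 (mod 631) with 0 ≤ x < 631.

Since 631 ≡ 3 (mod 4), a square root of 328 is 328^((631+1)/4) = 328^158 mod 631.
Repeated squaring: 328^2≡314, 328^4≡160, 328^8≡360, 328^16≡245, 328^32≡80, 328^64≡90, 328^128≡528 (mod 631).
328^158 = 328^(128+16+8+4+2) ≡ 235 (mod 631).
Check: 235² = 55225 ≡ 328 (mod 631). The two roots are 235 and 396.

235, 396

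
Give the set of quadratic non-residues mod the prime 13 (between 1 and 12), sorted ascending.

Square k = 1,…,6 (k and 13−k give the same square):
1²=1, 2²=4, 3²=9, 4²≡3, 5²≡12, 6²≡10 (mod 13).
The residues are {1, 3, 4, 9, 10, 12}; the non-residues are the remaining 6 nonzero classes.

2, 5, 6, 7, 8, 11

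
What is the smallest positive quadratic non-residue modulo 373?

(2/373) = −1, so 2 is the smallest positive non-residue mod 373.

2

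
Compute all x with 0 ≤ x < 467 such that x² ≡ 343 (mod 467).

96, 371

Since 467 ≡ 3 (mod 4), a square root of 343 is 343^((467+1)/4) = 343^117 mod 467.
Repeated squaring: 343^2≡432, 343^4≡291, 343^8≡154, 343^16≡366, 343^32≡394, 343^64≡192 (mod 467).
343^117 = 343^(64+32+16+4+1) ≡ 371 (mod 467).
Check: 371² = 137641 ≡ 343 (mod 467). The two roots are 96 and 371.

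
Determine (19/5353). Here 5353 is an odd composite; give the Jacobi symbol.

Reciprocity: 19 ≡ 3 and 5353 ≡ 1 (mod 4), so (19/5353) = +(5353/19).
Reduce top mod 19: now compute (14/19).
Pull out 2: since 19 ≡ 3 (mod 8), (2/19) = -1.
Reciprocity: 7 ≡ 3 and 19 ≡ 3 (mod 4), so (7/19) = −(19/7).
Reduce top mod 7: now compute (5/7).
Reciprocity: 5 ≡ 1 and 7 ≡ 3 (mod 4), so (5/7) = +(7/5).
Reduce top mod 5: now compute (2/5).
Pull out 2: since 5 ≡ 5 (mod 8), (2/5) = -1.
Reached (1/5) = 1. Collecting the sign flips along the way, the symbol is -1.

-1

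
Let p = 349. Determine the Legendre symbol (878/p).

First reduce: 878 ≡ 180 (mod 349).
Pull out 2^2: since 349 ≡ 5 (mod 8), (2/349) = -1, so (2/349)^2 = +1.
Reciprocity: 45 ≡ 1 and 349 ≡ 1 (mod 4), so (45/349) = +(349/45).
Reduce top mod 45: now compute (34/45).
Pull out 2: since 45 ≡ 5 (mod 8), (2/45) = -1.
Reciprocity: 17 ≡ 1 and 45 ≡ 1 (mod 4), so (17/45) = +(45/17).
Reduce top mod 17: now compute (11/17).
Reciprocity: 11 ≡ 3 and 17 ≡ 1 (mod 4), so (11/17) = +(17/11).
Reduce top mod 11: now compute (6/11).
Pull out 2: since 11 ≡ 3 (mod 8), (2/11) = -1.
Reciprocity: 3 ≡ 3 and 11 ≡ 3 (mod 4), so (3/11) = −(11/3).
Reduce top mod 3: now compute (2/3).
Pull out 2: since 3 ≡ 3 (mod 8), (2/3) = -1.
Reached (1/3) = 1. Collecting the sign flips along the way, the symbol is +1.

1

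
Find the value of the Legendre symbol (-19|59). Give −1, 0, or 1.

-1

First reduce: -19 ≡ 40 (mod 59).
Pull out 2^3: since 59 ≡ 3 (mod 8), (2/59) = -1, so (2/59)^3 = -1.
Reciprocity: 5 ≡ 1 and 59 ≡ 3 (mod 4), so (5/59) = +(59/5).
Reduce top mod 5: now compute (4/5).
Pull out 2^2: since 5 ≡ 5 (mod 8), (2/5) = -1, so (2/5)^2 = +1.
Reached (1/5) = 1. Collecting the sign flips along the way, the symbol is -1.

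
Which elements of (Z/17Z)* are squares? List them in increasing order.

1 2 4 8 9 13 15 16

Square k = 1,…,8 (k and 17−k give the same square):
1²=1, 2²=4, 3²=9, 4²=16, 5²≡8, 6²≡2, 7²≡15, 8²≡13 (mod 17).
So the quadratic residues mod 17 are {1, 2, 4, 8, 9, 13, 15, 16}.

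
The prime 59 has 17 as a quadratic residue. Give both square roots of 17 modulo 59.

28, 31

Since 59 ≡ 3 (mod 4), a square root of 17 is 17^((59+1)/4) = 17^15 mod 59.
Repeated squaring: 17^2≡53, 17^4≡36, 17^8≡57 (mod 59).
17^15 = 17^(8+4+2+1) ≡ 28 (mod 59).
Check: 28² = 784 ≡ 17 (mod 59). The two roots are 28 and 31.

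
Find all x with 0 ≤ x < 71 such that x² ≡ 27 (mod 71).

13, 58

Since 71 ≡ 3 (mod 4), a square root of 27 is 27^((71+1)/4) = 27^18 mod 71.
Repeated squaring: 27^2≡19, 27^4≡6, 27^8≡36, 27^16≡18 (mod 71).
27^18 = 27^(16+2) ≡ 58 (mod 71).
Check: 58² = 3364 ≡ 27 (mod 71). The two roots are 13 and 58.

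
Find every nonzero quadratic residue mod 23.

Square k = 1,…,11 (k and 23−k give the same square):
1²=1, 2²=4, 3²=9, 4²=16, 5²≡2, 6²≡13, 7²≡3, 8²≡18, 9²≡12, 10²≡8, 11²≡6 (mod 23).
So the quadratic residues mod 23 are {1, 2, 3, 4, 6, 8, 9, 12, 13, 16, 18}.

1 2 3 4 6 8 9 12 13 16 18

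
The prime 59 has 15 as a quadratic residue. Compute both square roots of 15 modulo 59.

29, 30

Since 59 ≡ 3 (mod 4), a square root of 15 is 15^((59+1)/4) = 15^15 mod 59.
Repeated squaring: 15^2≡48, 15^4≡3, 15^8≡9 (mod 59).
15^15 = 15^(8+4+2+1) ≡ 29 (mod 59).
Check: 29² = 841 ≡ 15 (mod 59). The two roots are 29 and 30.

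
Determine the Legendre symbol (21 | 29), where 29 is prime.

Reciprocity: 21 ≡ 1 and 29 ≡ 1 (mod 4), so (21/29) = +(29/21).
Reduce top mod 21: now compute (8/21).
Pull out 2^3: since 21 ≡ 5 (mod 8), (2/21) = -1, so (2/21)^3 = -1.
Reached (1/21) = 1. Collecting the sign flips along the way, the symbol is -1.

-1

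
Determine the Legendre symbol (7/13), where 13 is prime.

-1

Reciprocity: 7 ≡ 3 and 13 ≡ 1 (mod 4), so (7/13) = +(13/7).
Reduce top mod 7: now compute (6/7).
Pull out 2: since 7 ≡ 7 (mod 8), (2/7) = +1.
Reciprocity: 3 ≡ 3 and 7 ≡ 3 (mod 4), so (3/7) = −(7/3).
Reduce top mod 3: now compute (1/3).
Reached (1/3) = 1. Collecting the sign flips along the way, the symbol is -1.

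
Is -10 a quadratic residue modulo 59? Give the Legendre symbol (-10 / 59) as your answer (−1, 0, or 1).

1

Euler's criterion: (-10/59) ≡ 49^29 (mod 59).
49^2 ≡ 41 (mod 59)
49^4 ≡ 29 (mod 59)
49^8 ≡ 15 (mod 59)
49^16 ≡ 48 (mod 59)
49^29 = 49^(16+8+4+1) ≡ 1 (mod 59).
Result is 1, so (-10/59) = 1.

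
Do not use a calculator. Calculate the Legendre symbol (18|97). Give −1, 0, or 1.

Euler's criterion: (18/97) ≡ 18^48 (mod 97).
18^2 ≡ 33 (mod 97)
18^4 ≡ 22 (mod 97)
18^8 ≡ 96 (mod 97)
18^16 ≡ 1 (mod 97)
18^32 ≡ 1 (mod 97)
18^48 = 18^(32+16) ≡ 1 (mod 97).
Result is 1, so (18/97) = 1.

1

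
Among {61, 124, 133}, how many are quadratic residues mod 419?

(61/419) = -1 → non-residue.
(124/419) = -1 → non-residue.
(133/419) = -1 → non-residue.
Total quadratic residues among the 3: 0.

0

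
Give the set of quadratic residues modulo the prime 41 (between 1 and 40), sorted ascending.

1 2 4 5 8 9 10 16 18 20 21 23 25 31 32 33 36 37 39 40

Square k = 1,…,20 (k and 41−k give the same square):
1²=1, 2²=4, 3²=9, 4²=16, 5²=25, 6²=36, 7²≡8, 8²≡23, 9²≡40, 10²≡18, 11²≡39, 12²≡21, 13²≡5, 14²≡32, 15²≡20, 16²≡10, 17²≡2, 18²≡37, 19²≡33, 20²≡31 (mod 41).
So the quadratic residues mod 41 are {1, 2, 4, 5, 8, 9, 10, 16, 18, 20, 21, 23, 25, 31, 32, 33, 36, 37, 39, 40}.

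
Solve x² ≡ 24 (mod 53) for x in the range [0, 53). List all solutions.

53 ≡ 1 (mod 4), so we find a root by search.
Trying successive values, 17² = 289 ≡ 24 (mod 53). The other root is 53 − 17 = 36.

17, 36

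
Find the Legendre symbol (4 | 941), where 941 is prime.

Pull out 2^2: since 941 ≡ 5 (mod 8), (2/941) = -1, so (2/941)^2 = +1.
Reached (1/941) = 1. Collecting the sign flips along the way, the symbol is +1.

1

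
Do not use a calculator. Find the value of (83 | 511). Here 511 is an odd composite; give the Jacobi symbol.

Reciprocity: 83 ≡ 3 and 511 ≡ 3 (mod 4), so (83/511) = −(511/83).
Reduce top mod 83: now compute (13/83).
Reciprocity: 13 ≡ 1 and 83 ≡ 3 (mod 4), so (13/83) = +(83/13).
Reduce top mod 13: now compute (5/13).
Reciprocity: 5 ≡ 1 and 13 ≡ 1 (mod 4), so (5/13) = +(13/5).
Reduce top mod 5: now compute (3/5).
Reciprocity: 3 ≡ 3 and 5 ≡ 1 (mod 4), so (3/5) = +(5/3).
Reduce top mod 3: now compute (2/3).
Pull out 2: since 3 ≡ 3 (mod 8), (2/3) = -1.
Reached (1/3) = 1. Collecting the sign flips along the way, the symbol is +1.

1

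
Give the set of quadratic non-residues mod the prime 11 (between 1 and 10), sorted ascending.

2 6 7 8 10

Square k = 1,…,5 (k and 11−k give the same square):
1²=1, 2²=4, 3²=9, 4²≡5, 5²≡3 (mod 11).
The residues are {1, 3, 4, 5, 9}; the non-residues are the remaining 5 nonzero classes.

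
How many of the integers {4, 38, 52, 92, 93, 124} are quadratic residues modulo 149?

(4/149) = +1 → QR.
(38/149) = -1 → non-residue.
(52/149) = -1 → non-residue.
(92/149) = -1 → non-residue.
(93/149) = -1 → non-residue.
(124/149) = +1 → QR.
Total quadratic residues among the 6: 2.

2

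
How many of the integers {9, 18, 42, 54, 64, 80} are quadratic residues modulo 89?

(9/89) = +1 → QR.
(18/89) = +1 → QR.
(42/89) = +1 → QR.
(54/89) = -1 → non-residue.
(64/89) = +1 → QR.
(80/89) = +1 → QR.
Total quadratic residues among the 6: 5.

5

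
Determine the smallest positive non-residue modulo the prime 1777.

5

(2/1777) = +1, so 2 is a residue.
(3/1777) = +1, so 3 is a residue.
(4/1777) = +1, so 4 is a residue.
(5/1777) = −1, so 5 is the smallest positive non-residue mod 1777.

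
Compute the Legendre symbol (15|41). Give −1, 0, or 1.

-1

Reciprocity: 15 ≡ 3 and 41 ≡ 1 (mod 4), so (15/41) = +(41/15).
Reduce top mod 15: now compute (11/15).
Reciprocity: 11 ≡ 3 and 15 ≡ 3 (mod 4), so (11/15) = −(15/11).
Reduce top mod 11: now compute (4/11).
Pull out 2^2: since 11 ≡ 3 (mod 8), (2/11) = -1, so (2/11)^2 = +1.
Reached (1/11) = 1. Collecting the sign flips along the way, the symbol is -1.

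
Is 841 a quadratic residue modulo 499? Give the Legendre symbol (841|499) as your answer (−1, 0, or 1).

1

Euler's criterion: (841/499) ≡ 342^249 (mod 499).
342^2 ≡ 198 (mod 499)
342^4 ≡ 282 (mod 499)
342^8 ≡ 183 (mod 499)
342^16 ≡ 56 (mod 499)
342^32 ≡ 142 (mod 499)
342^64 ≡ 204 (mod 499)
342^128 ≡ 199 (mod 499)
342^249 = 342^(128+64+32+16+8+1) ≡ 1 (mod 499).
Result is 1, so (841/499) = 1.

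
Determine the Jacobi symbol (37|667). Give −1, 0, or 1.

Reciprocity: 37 ≡ 1 and 667 ≡ 3 (mod 4), so (37/667) = +(667/37).
Reduce top mod 37: now compute (1/37).
Reached (1/37) = 1. Collecting the sign flips along the way, the symbol is +1.

1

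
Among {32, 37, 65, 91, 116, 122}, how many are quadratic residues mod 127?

3

(32/127) = +1 → QR.
(37/127) = +1 → QR.
(65/127) = -1 → non-residue.
(91/127) = -1 → non-residue.
(116/127) = -1 → non-residue.
(122/127) = +1 → QR.
Total quadratic residues among the 6: 3.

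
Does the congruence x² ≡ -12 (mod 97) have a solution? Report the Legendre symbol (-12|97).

1

Euler's criterion: (-12/97) ≡ 85^48 (mod 97).
85^2 ≡ 47 (mod 97)
85^4 ≡ 75 (mod 97)
85^8 ≡ 96 (mod 97)
85^16 ≡ 1 (mod 97)
85^32 ≡ 1 (mod 97)
85^48 = 85^(32+16) ≡ 1 (mod 97).
Result is 1, so (-12/97) = 1.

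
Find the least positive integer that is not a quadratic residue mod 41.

(2/41) = +1, so 2 is a residue.
(3/41) = −1, so 3 is the smallest positive non-residue mod 41.

3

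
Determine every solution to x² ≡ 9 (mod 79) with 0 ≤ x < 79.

3, 76

Since 79 ≡ 3 (mod 4), a square root of 9 is 9^((79+1)/4) = 9^20 mod 79.
Repeated squaring: 9^2≡2, 9^4≡4, 9^8≡16, 9^16≡19 (mod 79).
9^20 = 9^(16+4) ≡ 76 (mod 79).
Check: 76² = 5776 ≡ 9 (mod 79). The two roots are 3 and 76.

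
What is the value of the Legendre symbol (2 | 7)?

1

Euler's criterion: (2/7) ≡ 2^3 (mod 7).
2^2 ≡ 4 (mod 7)
2^3 = 2^(2+1) ≡ 1 (mod 7).
Result is 1, so (2/7) = 1.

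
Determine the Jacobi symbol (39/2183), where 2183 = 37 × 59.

Reciprocity: 39 ≡ 3 and 2183 ≡ 3 (mod 4), so (39/2183) = −(2183/39).
Reduce top mod 39: now compute (38/39).
Pull out 2: since 39 ≡ 7 (mod 8), (2/39) = +1.
Reciprocity: 19 ≡ 3 and 39 ≡ 3 (mod 4), so (19/39) = −(39/19).
Reduce top mod 19: now compute (1/19).
Reached (1/19) = 1. Collecting the sign flips along the way, the symbol is +1.

1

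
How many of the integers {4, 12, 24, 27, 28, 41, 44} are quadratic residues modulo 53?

(4/53) = +1 → QR.
(12/53) = -1 → non-residue.
(24/53) = +1 → QR.
(27/53) = -1 → non-residue.
(28/53) = +1 → QR.
(41/53) = -1 → non-residue.
(44/53) = +1 → QR.
Total quadratic residues among the 7: 4.

4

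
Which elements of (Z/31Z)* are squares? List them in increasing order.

1 2 4 5 7 8 9 10 14 16 18 19 20 25 28

Square k = 1,…,15 (k and 31−k give the same square):
1²=1, 2²=4, 3²=9, 4²=16, 5²=25, 6²≡5, 7²≡18, 8²≡2, 9²≡19, 10²≡7, 11²≡28, 12²≡20, 13²≡14, 14²≡10, 15²≡8 (mod 31).
So the quadratic residues mod 31 are {1, 2, 4, 5, 7, 8, 9, 10, 14, 16, 18, 19, 20, 25, 28}.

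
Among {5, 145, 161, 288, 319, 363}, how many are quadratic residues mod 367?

(5/367) = -1 → non-residue.
(145/367) = +1 → QR.
(161/367) = +1 → QR.
(288/367) = +1 → QR.
(319/367) = +1 → QR.
(363/367) = -1 → non-residue.
Total quadratic residues among the 6: 4.

4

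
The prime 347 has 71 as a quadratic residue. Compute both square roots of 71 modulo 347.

50, 297

Since 347 ≡ 3 (mod 4), a square root of 71 is 71^((347+1)/4) = 71^87 mod 347.
Repeated squaring: 71^2≡183, 71^4≡177, 71^8≡99, 71^16≡85, 71^32≡285, 71^64≡27 (mod 347).
71^87 = 71^(64+16+4+2+1) ≡ 297 (mod 347).
Check: 297² = 88209 ≡ 71 (mod 347). The two roots are 50 and 297.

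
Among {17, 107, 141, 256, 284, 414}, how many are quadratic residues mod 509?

5

(17/509) = +1 → QR.
(107/509) = +1 → QR.
(141/509) = +1 → QR.
(256/509) = +1 → QR.
(284/509) = +1 → QR.
(414/509) = -1 → non-residue.
Total quadratic residues among the 6: 5.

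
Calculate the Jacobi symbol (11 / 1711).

Reciprocity: 11 ≡ 3 and 1711 ≡ 3 (mod 4), so (11/1711) = −(1711/11).
Reduce top mod 11: now compute (6/11).
Pull out 2: since 11 ≡ 3 (mod 8), (2/11) = -1.
Reciprocity: 3 ≡ 3 and 11 ≡ 3 (mod 4), so (3/11) = −(11/3).
Reduce top mod 3: now compute (2/3).
Pull out 2: since 3 ≡ 3 (mod 8), (2/3) = -1.
Reached (1/3) = 1. Collecting the sign flips along the way, the symbol is +1.

1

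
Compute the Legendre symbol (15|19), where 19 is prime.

-1

Reciprocity: 15 ≡ 3 and 19 ≡ 3 (mod 4), so (15/19) = −(19/15).
Reduce top mod 15: now compute (4/15).
Pull out 2^2: since 15 ≡ 7 (mod 8), (2/15) = +1, so (2/15)^2 = +1.
Reached (1/15) = 1. Collecting the sign flips along the way, the symbol is -1.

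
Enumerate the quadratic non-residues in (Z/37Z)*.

Square k = 1,…,18 (k and 37−k give the same square):
1²=1, 2²=4, 3²=9, 4²=16, 5²=25, 6²=36, 7²≡12, 8²≡27, 9²≡7, 10²≡26, 11²≡10, 12²≡33, 13²≡21, 14²≡11, 15²≡3, 16²≡34, 17²≡30, 18²≡28 (mod 37).
The residues are {1, 3, 4, 7, 9, 10, 11, 12, 16, 21, 25, 26, 27, 28, 30, 33, 34, 36}; the non-residues are the remaining 18 nonzero classes.

2,5,6,8,13,14,15,17,18,19,20,22,23,24,29,31,32,35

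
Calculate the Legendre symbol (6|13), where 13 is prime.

Pull out 2: since 13 ≡ 5 (mod 8), (2/13) = -1.
Reciprocity: 3 ≡ 3 and 13 ≡ 1 (mod 4), so (3/13) = +(13/3).
Reduce top mod 3: now compute (1/3).
Reached (1/3) = 1. Collecting the sign flips along the way, the symbol is -1.

-1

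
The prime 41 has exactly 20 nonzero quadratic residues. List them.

1 2 4 5 8 9 10 16 18 20 21 23 25 31 32 33 36 37 39 40

Square k = 1,…,20 (k and 41−k give the same square):
1²=1, 2²=4, 3²=9, 4²=16, 5²=25, 6²=36, 7²≡8, 8²≡23, 9²≡40, 10²≡18, 11²≡39, 12²≡21, 13²≡5, 14²≡32, 15²≡20, 16²≡10, 17²≡2, 18²≡37, 19²≡33, 20²≡31 (mod 41).
So the quadratic residues mod 41 are {1, 2, 4, 5, 8, 9, 10, 16, 18, 20, 21, 23, 25, 31, 32, 33, 36, 37, 39, 40}.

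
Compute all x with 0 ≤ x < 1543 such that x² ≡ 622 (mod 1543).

213, 1330

Since 1543 ≡ 3 (mod 4), a square root of 622 is 622^((1543+1)/4) = 622^386 mod 1543.
Repeated squaring: 622^2≡1134, 622^4≡637, 622^8≡1503, 622^16≡57, 622^32≡163, 622^64≡338, 622^128≡62, 622^256≡758 (mod 1543).
622^386 = 622^(256+128+2) ≡ 1330 (mod 1543).
Check: 1330² = 1768900 ≡ 622 (mod 1543). The two roots are 213 and 1330.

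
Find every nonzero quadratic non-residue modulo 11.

Square k = 1,…,5 (k and 11−k give the same square):
1²=1, 2²=4, 3²=9, 4²≡5, 5²≡3 (mod 11).
The residues are {1, 3, 4, 5, 9}; the non-residues are the remaining 5 nonzero classes.

2 6 7 8 10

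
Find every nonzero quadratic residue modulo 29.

1 4 5 6 7 9 13 16 20 22 23 24 25 28

Square k = 1,…,14 (k and 29−k give the same square):
1²=1, 2²=4, 3²=9, 4²=16, 5²=25, 6²≡7, 7²≡20, 8²≡6, 9²≡23, 10²≡13, 11²≡5, 12²≡28, 13²≡24, 14²≡22 (mod 29).
So the quadratic residues mod 29 are {1, 4, 5, 6, 7, 9, 13, 16, 20, 22, 23, 24, 25, 28}.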